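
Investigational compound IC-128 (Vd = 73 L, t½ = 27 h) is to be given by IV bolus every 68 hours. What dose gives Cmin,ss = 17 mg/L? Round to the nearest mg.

5870 mg

τ/t½ = 68/27 ≈ 2.5185, so f = (1/2)^(68/27) ≈ 0.174522.
Cmin,ss = (D/Vd)·f/(1−f), so D = Cmin,ss·Vd·(1−f)/f.
D = 17 × 73 × (1−f)/f ≈ 17 × 73 × 4.72994 ≈ 5869.86 mg.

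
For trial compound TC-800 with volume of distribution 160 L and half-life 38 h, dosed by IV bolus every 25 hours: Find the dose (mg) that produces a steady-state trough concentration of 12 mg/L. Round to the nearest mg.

1109 mg

τ/t½ = 25/38 ≈ 0.65789, so f = (1/2)^(25/38) ≈ 0.633803.
Cmin,ss = (D/Vd)·f/(1−f), so D = Cmin,ss·Vd·(1−f)/f.
D = 12 × 160 × (1−f)/f ≈ 12 × 160 × 0.57778 ≈ 1109.34 mg.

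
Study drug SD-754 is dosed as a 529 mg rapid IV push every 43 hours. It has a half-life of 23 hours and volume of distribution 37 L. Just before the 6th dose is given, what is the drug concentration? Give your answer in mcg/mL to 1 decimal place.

5.4 mcg/mL

f = (1/2)^(τ/t½) = (1/2)^(43/23) ≈ 0.2737.
C₀ = D/Vd = 529/37 ≈ 14.297 mcg/mL.
Before the 6th dose, 5 doses have been given. Superposition: Cmin = C₀·(f + f² + … + f^5).
≈ 14.297 × (0.2737 + 0.0749 + 0.0205 + 0.0056 + 0.0015) ≈ 14.297 × 0.3762 ≈ 5.379 mcg/mL.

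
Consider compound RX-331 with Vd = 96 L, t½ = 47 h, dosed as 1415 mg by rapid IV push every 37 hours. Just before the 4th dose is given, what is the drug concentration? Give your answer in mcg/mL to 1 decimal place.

f = (1/2)^(τ/t½) = (1/2)^(37/47) ≈ 0.5795.
C₀ = D/Vd = 1415/96 ≈ 14.740 mcg/mL.
Before the 4th dose, 3 doses have been given. Superposition: Cmin = C₀·(f + f² + … + f^3).
≈ 14.740 × (0.5795 + 0.3358 + 0.1946) ≈ 14.740 × 1.1099 ≈ 16.360 mcg/mL.

16.4 mcg/mL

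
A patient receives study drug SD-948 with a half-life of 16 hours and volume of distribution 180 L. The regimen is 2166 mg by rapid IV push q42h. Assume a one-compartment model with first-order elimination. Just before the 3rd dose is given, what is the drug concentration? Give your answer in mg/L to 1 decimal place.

f = (1/2)^(τ/t½) = (1/2)^(42/16) ≈ 0.1621.
C₀ = D/Vd = 2166/180 ≈ 12.033 mg/L.
Before the 3rd dose, 2 doses have been given. Superposition: Cmin = C₀·(f + f²).
≈ 12.033 × (0.1621 + 0.0263) ≈ 12.033 × 0.1884 ≈ 2.267 mg/L.

2.3 mg/L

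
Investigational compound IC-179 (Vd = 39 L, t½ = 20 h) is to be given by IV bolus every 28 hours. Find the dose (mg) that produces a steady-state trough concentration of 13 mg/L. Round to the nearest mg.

831 mg

τ/t½ = 28/20 ≈ 1.4, so f = (1/2)^(28/20) ≈ 0.378929.
Cmin,ss = (D/Vd)·f/(1−f), so D = Cmin,ss·Vd·(1−f)/f.
D = 13 × 39 × (1−f)/f ≈ 13 × 39 × 1.63902 ≈ 830.98 mg.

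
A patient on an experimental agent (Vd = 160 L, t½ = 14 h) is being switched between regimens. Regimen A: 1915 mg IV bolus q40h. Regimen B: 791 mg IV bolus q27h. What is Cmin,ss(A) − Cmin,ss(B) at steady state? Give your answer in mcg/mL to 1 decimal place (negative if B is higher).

0.2 mcg/mL

Regimen A: f = (1/2)^(40/14) ≈ 0.1380; Cmin,ss = (1915/160)·f/(1−f) ≈ 1.916 mcg/mL.
Regimen B: f = (1/2)^(27/14) ≈ 0.2627; Cmin,ss = (791/160)·f/(1−f) ≈ 1.761 mcg/mL.
Difference ≈ 1.916 − 1.761 ≈ 0.155 mcg/mL.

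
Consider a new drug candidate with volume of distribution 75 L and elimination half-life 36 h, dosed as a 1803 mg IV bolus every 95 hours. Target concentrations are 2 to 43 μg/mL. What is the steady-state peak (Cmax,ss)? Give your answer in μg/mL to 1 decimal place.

28.6 μg/mL

k = ln2/t½ = ln2/36 ≈ 0.019254 h⁻¹; fraction remaining f = e^(−kτ) = e^(−0.019254×95) ≈ 0.1606.
At steady state, accumulation factor R = 1/(1 − e^(−kτ)) ≈ 1.1913.
Each bolus raises the concentration by D/Vd = 1803/75 ≈ 24.040 μg/mL.
Cmax,ss = C₀/(1 − f) ≈ 24.040/0.8394 ≈ 28.640 μg/mL.
Peak 28.6 μg/mL vs MTC 43 μg/mL: below toxic threshold.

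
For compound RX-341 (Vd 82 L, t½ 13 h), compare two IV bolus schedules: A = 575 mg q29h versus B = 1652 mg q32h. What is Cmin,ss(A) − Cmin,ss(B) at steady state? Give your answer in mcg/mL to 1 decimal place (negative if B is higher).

Regimen A: f = (1/2)^(29/13) ≈ 0.2130; Cmin,ss = (575/82)·f/(1−f) ≈ 1.898 mcg/mL.
Regimen B: f = (1/2)^(32/13) ≈ 0.1816; Cmin,ss = (1652/82)·f/(1−f) ≈ 4.470 mcg/mL.
Difference ≈ 1.898 − 4.470 ≈ -2.572 mcg/mL.

-2.6 mcg/mL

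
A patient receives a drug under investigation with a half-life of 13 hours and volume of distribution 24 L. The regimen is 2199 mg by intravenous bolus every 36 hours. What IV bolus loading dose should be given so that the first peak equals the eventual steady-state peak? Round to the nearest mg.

f = (1/2)^(36/13) ≈ 0.146683; accumulation ratio R = 1/(1−f) ≈ 1.17190.
Loading dose to hit Cmax,ss on first dose: D_load = D_maint·R ≈ 2199 × 1.17190 ≈ 2577.01 mg.

2577 mg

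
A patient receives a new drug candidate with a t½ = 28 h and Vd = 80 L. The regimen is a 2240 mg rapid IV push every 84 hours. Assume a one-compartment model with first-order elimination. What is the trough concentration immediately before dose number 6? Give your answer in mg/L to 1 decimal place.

4.0 mg/L

f = (1/2)^(τ/t½) = (1/2)^(84/28) ≈ 0.1250.
C₀ = D/Vd = 2240/80 ≈ 28.000 mg/L.
Before the 6th dose, 5 doses have been given. Superposition: Cmin = C₀·(f + f² + … + f^5).
≈ 28.000 × (0.1250 + 0.0156 + 0.0020 + 0.0002 + 0.0000) ≈ 28.000 × 0.1428 ≈ 3.998 mg/L.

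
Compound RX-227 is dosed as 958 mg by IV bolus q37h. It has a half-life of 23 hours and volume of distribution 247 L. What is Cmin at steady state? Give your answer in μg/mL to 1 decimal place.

Over one 37-h interval, 37/23 ≈ 1.6087 half-lives elapse, leaving f ≈ 0.3279 of each dose.
Single-dose peak C₀ = D/Vd = 958/247 ≈ 3.879 μg/mL.
Steady-state trough Cmin,ss = C₀·f/(1−f) ≈ 3.879 × 0.3279/0.6721 ≈ 1.892 μg/mL.

1.9 μg/mL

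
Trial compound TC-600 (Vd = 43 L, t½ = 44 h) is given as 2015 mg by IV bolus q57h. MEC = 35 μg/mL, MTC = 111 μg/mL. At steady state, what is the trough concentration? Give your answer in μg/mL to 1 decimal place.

32.2 μg/mL

k = ln2/t½ = ln2/44 ≈ 0.015753 h⁻¹; fraction remaining f = e^(−kτ) = e^(−0.015753×57) ≈ 0.4074.
Single-dose peak C₀ = D/Vd = 2015/43 ≈ 46.860 μg/mL.
Steady-state trough Cmin,ss = C₀·f/(1−f) ≈ 46.860 × 0.4074/0.5926 ≈ 32.215 μg/mL.
Trough 32.2 μg/mL vs MEC 35 μg/mL: subtherapeutic.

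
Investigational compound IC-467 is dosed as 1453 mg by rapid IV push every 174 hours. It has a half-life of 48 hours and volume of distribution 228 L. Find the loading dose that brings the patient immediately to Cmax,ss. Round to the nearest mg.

1581 mg

f = (1/2)^(174/48) ≈ 0.081052; accumulation ratio R = 1/(1−f) ≈ 1.08820.
Loading dose to hit Cmax,ss on first dose: D_load = D_maint·R ≈ 1453 × 1.08820 ≈ 1581.15 mg.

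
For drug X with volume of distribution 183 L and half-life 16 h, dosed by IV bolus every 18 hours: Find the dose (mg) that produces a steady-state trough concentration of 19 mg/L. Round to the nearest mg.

τ/t½ = 18/16 ≈ 1.125, so f = (1/2)^(18/16) ≈ 0.458502.
Cmin,ss = (D/Vd)·f/(1−f), so D = Cmin,ss·Vd·(1−f)/f.
D = 19 × 183 × (1−f)/f ≈ 19 × 183 × 1.18102 ≈ 4106.41 mg.

4106 mg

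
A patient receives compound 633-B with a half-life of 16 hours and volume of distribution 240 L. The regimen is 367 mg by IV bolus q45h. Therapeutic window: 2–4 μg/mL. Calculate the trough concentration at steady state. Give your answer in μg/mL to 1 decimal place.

Over one 45-h interval, 45/16 ≈ 2.8125 half-lives elapse, leaving f ≈ 0.1423 of each dose.
Single-dose peak C₀ = D/Vd = 367/240 ≈ 1.529 μg/mL.
Steady-state trough Cmin,ss = C₀·f/(1−f) ≈ 1.529 × 0.1423/0.8577 ≈ 0.254 μg/mL.
Trough 0.3 μg/mL vs MEC 2 μg/mL: subtherapeutic.

0.3 μg/mL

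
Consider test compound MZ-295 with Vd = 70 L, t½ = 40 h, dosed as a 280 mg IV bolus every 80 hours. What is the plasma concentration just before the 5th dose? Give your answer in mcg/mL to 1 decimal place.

f = (1/2)^(τ/t½) = (1/2)^(80/40) ≈ 0.2500.
C₀ = D/Vd = 280/70 ≈ 4.000 mcg/mL.
Before the 5th dose, 4 doses have been given. Superposition: Cmin = C₀·(f + f² + … + f^4).
≈ 4.000 × (0.2500 + 0.0625 + 0.0156 + 0.0039) ≈ 4.000 × 0.3320 ≈ 1.328 mcg/mL.

1.3 mcg/mL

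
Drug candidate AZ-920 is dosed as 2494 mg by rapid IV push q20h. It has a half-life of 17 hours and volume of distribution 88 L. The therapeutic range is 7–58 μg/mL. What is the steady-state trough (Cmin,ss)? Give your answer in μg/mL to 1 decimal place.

k = ln2/t½ = ln2/17 ≈ 0.040773 h⁻¹; fraction remaining f = e^(−kτ) = e^(−0.040773×20) ≈ 0.4424.
Single-dose peak C₀ = D/Vd = 2494/88 ≈ 28.341 μg/mL.
Steady-state trough Cmin,ss = C₀·f/(1−f) ≈ 28.341 × 0.4424/0.5576 ≈ 22.486 μg/mL.
Trough 22.5 μg/mL vs MEC 7 μg/mL: adequate.

22.5 μg/mL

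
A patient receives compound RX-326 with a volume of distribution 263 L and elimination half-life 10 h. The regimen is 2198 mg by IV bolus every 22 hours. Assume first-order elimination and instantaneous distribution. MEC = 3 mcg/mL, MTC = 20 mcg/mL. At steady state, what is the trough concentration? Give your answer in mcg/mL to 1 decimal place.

Over one 22-h interval, 22/10 ≈ 2.2 half-lives elapse, leaving f ≈ 0.2176 of each dose.
Single-dose peak C₀ = D/Vd = 2198/263 ≈ 8.357 mcg/mL.
Steady-state trough Cmin,ss = C₀·f/(1−f) ≈ 8.357 × 0.2176/0.7824 ≈ 2.324 mcg/mL.
Trough 2.3 mcg/mL vs MEC 3 mcg/mL: subtherapeutic.

2.3 mcg/mL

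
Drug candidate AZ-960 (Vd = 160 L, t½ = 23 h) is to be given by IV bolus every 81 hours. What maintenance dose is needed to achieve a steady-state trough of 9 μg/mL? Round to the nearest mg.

τ/t½ = 81/23 ≈ 3.5217, so f = (1/2)^(81/23) ≈ 0.087066.
Cmin,ss = (D/Vd)·f/(1−f), so D = Cmin,ss·Vd·(1−f)/f.
D = 9 × 160 × (1−f)/f ≈ 9 × 160 × 10.48554 ≈ 15099.18 mg.

15099 mg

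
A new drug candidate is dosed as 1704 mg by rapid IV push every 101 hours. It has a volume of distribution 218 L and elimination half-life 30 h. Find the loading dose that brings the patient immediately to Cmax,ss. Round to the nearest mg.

1887 mg

f = (1/2)^(101/30) ≈ 0.096947; accumulation ratio R = 1/(1−f) ≈ 1.10735.
Loading dose to hit Cmax,ss on first dose: D_load = D_maint·R ≈ 1704 × 1.10735 ≈ 1886.92 mg.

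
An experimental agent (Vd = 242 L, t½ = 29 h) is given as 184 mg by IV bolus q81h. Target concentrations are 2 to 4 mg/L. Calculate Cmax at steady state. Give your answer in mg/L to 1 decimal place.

k = ln2/t½ = ln2/29 ≈ 0.023902 h⁻¹; fraction remaining f = e^(−kτ) = e^(−0.023902×81) ≈ 0.1443.
At steady state, accumulation factor R = 1/(1 − e^(−kτ)) ≈ 1.1686.
Each bolus raises the concentration by D/Vd = 184/242 ≈ 0.760 mg/L.
Steady-state peak Cmax,ss = C₀·R ≈ 0.760 × 1.1686 ≈ 0.888 mg/L.
Peak 0.9 mg/L vs MTC 4 mg/L: below toxic threshold.

0.9 mg/L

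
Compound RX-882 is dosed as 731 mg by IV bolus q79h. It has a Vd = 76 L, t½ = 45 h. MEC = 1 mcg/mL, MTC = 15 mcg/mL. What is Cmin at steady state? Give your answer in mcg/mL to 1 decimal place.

k = ln2/t½ = ln2/45 ≈ 0.015403 h⁻¹; fraction remaining f = e^(−kτ) = e^(−0.015403×79) ≈ 0.2962.
Single-dose peak C₀ = D/Vd = 731/76 ≈ 9.618 mcg/mL.
Steady-state trough Cmin,ss = C₀·f/(1−f) ≈ 9.618 × 0.2962/0.7038 ≈ 4.048 mcg/mL.
Trough 4.0 mcg/mL vs MEC 1 mcg/mL: adequate.

4.0 mcg/mL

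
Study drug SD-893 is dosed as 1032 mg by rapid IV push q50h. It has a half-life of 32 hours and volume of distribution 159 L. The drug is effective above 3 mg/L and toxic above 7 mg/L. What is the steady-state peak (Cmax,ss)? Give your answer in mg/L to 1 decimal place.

9.8 mg/L

τ/t½ = 50/32 ≈ 1.5625, so fraction remaining f = (1/2)^(50/32) ≈ 0.3386.
At steady state, accumulation factor R = 1/(1 − e^(−kτ)) ≈ 1.5119.
Each bolus raises the concentration by D/Vd = 1032/159 ≈ 6.491 mg/L.
Steady-state peak Cmax,ss = C₀·R ≈ 6.491 × 1.5119 ≈ 9.814 mg/L.
Peak 9.8 mg/L vs MTC 7 mg/L: exceeds toxic threshold.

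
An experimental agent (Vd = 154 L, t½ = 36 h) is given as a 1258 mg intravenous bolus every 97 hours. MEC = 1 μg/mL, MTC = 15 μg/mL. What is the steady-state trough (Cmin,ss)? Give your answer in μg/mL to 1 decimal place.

k = ln2/t½ = ln2/36 ≈ 0.019254 h⁻¹; fraction remaining f = e^(−kτ) = e^(−0.019254×97) ≈ 0.1545.
Accumulation ratio R = 1/(1 − f) ≈ 1/0.8455 ≈ 1.1827.
Each bolus raises the concentration by D/Vd = 1258/154 ≈ 8.169 μg/mL.
Steady-state peak Cmax,ss = C₀·R ≈ 8.169 × 1.1827 ≈ 9.661 μg/mL.
One interval later, Cmin,ss = Cmax,ss·e^(−kτ) ≈ 9.661 × 0.1545 ≈ 1.493 μg/mL.
Trough 1.5 μg/mL vs MEC 1 μg/mL: adequate.

1.5 μg/mL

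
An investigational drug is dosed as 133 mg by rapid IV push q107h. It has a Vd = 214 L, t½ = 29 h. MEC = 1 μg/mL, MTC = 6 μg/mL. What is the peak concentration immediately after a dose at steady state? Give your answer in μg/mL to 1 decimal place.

0.7 μg/mL

k = ln2/t½ = ln2/29 ≈ 0.023902 h⁻¹; fraction remaining f = e^(−kτ) = e^(−0.023902×107) ≈ 0.0775.
Accumulation ratio R = 1/(1 − f) ≈ 1/0.9225 ≈ 1.0840.
Single-dose peak C₀ = D/Vd = 133/214 ≈ 0.621 μg/mL.
Cmax,ss = C₀/(1 − f) ≈ 0.621/0.9225 ≈ 0.673 μg/mL.
Peak 0.7 μg/mL vs MTC 6 μg/mL: below toxic threshold.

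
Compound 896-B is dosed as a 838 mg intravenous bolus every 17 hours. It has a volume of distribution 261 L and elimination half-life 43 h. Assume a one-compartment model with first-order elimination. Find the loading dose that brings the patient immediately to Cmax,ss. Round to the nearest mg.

f = (1/2)^(17/43) ≈ 0.760306; accumulation ratio R = 1/(1−f) ≈ 4.17199.
Loading dose to hit Cmax,ss on first dose: D_load = D_maint·R ≈ 838 × 4.17199 ≈ 3496.13 mg.

3496 mg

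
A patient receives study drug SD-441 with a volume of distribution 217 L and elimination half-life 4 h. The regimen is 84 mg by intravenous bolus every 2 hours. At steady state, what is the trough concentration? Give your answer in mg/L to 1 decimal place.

τ/t½ = 2/4 ≈ 0.5, so fraction remaining f = (1/2)^(2/4) ≈ 0.7071.
Single-dose peak C₀ = D/Vd = 84/217 ≈ 0.387 mg/L.
Steady-state trough Cmin,ss = C₀·f/(1−f) ≈ 0.387 × 0.7071/0.2929 ≈ 0.934 mg/L.

0.9 mg/L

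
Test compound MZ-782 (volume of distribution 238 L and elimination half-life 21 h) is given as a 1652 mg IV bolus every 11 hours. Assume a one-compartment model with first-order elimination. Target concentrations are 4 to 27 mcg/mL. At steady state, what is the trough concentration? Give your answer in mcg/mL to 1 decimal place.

τ/t½ = 11/21 ≈ 0.52381, so fraction remaining f = (1/2)^(11/21) ≈ 0.6955.
Each bolus raises the concentration by D/Vd = 1652/238 ≈ 6.941 mcg/mL.
Steady-state trough Cmin,ss = C₀·f/(1−f) ≈ 6.941 × 0.6955/0.3045 ≈ 15.854 mcg/mL.
Trough 15.9 mcg/mL vs MEC 4 mcg/mL: adequate.

15.9 mcg/mL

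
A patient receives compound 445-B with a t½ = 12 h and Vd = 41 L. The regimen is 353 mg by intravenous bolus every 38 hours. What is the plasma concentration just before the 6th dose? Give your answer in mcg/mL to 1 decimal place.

f = (1/2)^(τ/t½) = (1/2)^(38/12) ≈ 0.1114.
C₀ = D/Vd = 353/41 ≈ 8.610 mcg/mL.
Before the 6th dose, 5 doses have been given. Superposition: Cmin = C₀·(f + f² + … + f^5).
≈ 8.610 × (0.1114 + 0.0124 + 0.0014 + 0.0002 + 0.0000) ≈ 8.610 × 0.1254 ≈ 1.080 mcg/mL.

1.1 mcg/mL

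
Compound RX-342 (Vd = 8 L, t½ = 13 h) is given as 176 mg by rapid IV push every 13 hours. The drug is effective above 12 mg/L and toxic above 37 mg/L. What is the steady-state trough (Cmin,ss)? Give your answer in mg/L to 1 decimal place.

τ = 13 h = 1 half-life, so f = (1/2)^1 = 0.5.
At steady state, R = 1/(1 − 0.5) = 2/1.
Single-dose peak C₀ = D/Vd = 176/8 = 22 mg/L.
Steady-state peak Cmax,ss = C₀·R = 22 × 2/1 ≈ 44.000 mg/L.
Steady-state trough Cmin,ss = Cmax,ss·f ≈ 44.000 × 0.5 ≈ 22.000 mg/L.
Trough 22.0 mg/L vs MEC 12 mg/L: adequate.

22.0 mg/L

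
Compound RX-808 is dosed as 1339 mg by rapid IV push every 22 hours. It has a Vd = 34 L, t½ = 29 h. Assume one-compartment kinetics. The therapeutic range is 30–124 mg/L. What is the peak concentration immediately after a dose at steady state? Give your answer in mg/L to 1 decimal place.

k = ln2/t½ = ln2/29 ≈ 0.023902 h⁻¹; fraction remaining f = e^(−kτ) = e^(−0.023902×22) ≈ 0.5911.
At steady state, accumulation factor R = 1/(1 − e^(−kτ)) ≈ 2.4456.
Each bolus raises the concentration by D/Vd = 1339/34 ≈ 39.382 mg/L.
Cmax,ss = C₀/(1 − f) ≈ 39.382/0.4089 ≈ 96.312 mg/L.
Peak 96.3 mg/L vs MTC 124 mg/L: below toxic threshold.

96.3 mg/L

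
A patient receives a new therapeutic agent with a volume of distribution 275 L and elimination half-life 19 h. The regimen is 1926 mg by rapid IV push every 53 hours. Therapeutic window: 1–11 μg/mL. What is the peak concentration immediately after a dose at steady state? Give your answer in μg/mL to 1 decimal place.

8.2 μg/mL

k = ln2/t½ = ln2/19 ≈ 0.036481 h⁻¹; fraction remaining f = e^(−kτ) = e^(−0.036481×53) ≈ 0.1446.
Accumulation ratio R = 1/(1 − f) ≈ 1/0.8554 ≈ 1.1690.
Single-dose peak C₀ = D/Vd = 1926/275 ≈ 7.004 μg/mL.
Steady-state peak Cmax,ss = C₀·R ≈ 7.004 × 1.1690 ≈ 8.188 μg/mL.
Peak 8.2 μg/mL vs MTC 11 μg/mL: below toxic threshold.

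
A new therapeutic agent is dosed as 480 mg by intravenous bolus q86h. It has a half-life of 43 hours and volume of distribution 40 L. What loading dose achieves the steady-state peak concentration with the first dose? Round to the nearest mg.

640 mg

f = (1/2)^(86/43) ≈ 0.250000; accumulation ratio R = 1/(1−f) ≈ 1.33333.
Loading dose to hit Cmax,ss on first dose: D_load = D_maint·R ≈ 480 × 1.33333 ≈ 640.00 mg.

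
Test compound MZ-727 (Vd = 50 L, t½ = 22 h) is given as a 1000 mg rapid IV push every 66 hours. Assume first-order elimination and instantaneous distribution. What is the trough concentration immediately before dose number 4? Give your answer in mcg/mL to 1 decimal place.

f = (1/2)^(τ/t½) = (1/2)^(66/22) ≈ 0.1250.
C₀ = D/Vd = 1000/50 ≈ 20.000 mcg/mL.
Before the 4th dose, 3 doses have been given. Superposition: Cmin = C₀·(f + f² + … + f^3).
≈ 20.000 × (0.1250 + 0.0156 + 0.0020) ≈ 20.000 × 0.1426 ≈ 2.852 mcg/mL.

2.9 mcg/mL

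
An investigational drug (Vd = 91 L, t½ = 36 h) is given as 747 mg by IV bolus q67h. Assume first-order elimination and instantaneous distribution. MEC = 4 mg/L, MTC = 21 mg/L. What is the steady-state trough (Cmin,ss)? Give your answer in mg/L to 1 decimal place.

3.1 mg/L

Over one 67-h interval, 67/36 ≈ 1.8611 half-lives elapse, leaving f ≈ 0.2753 of each dose.
Single-dose peak C₀ = D/Vd = 747/91 ≈ 8.209 mg/L.
Steady-state trough Cmin,ss = C₀·f/(1−f) ≈ 8.209 × 0.2753/0.7247 ≈ 3.118 mg/L.
Trough 3.1 mg/L vs MEC 4 mg/L: subtherapeutic.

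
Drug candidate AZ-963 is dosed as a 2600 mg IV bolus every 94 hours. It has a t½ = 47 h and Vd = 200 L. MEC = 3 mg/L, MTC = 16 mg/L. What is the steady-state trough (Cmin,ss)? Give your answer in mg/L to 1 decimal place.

The dosing interval is 2 half-lives, so f = 2^(−2) = 0.25.
At steady state, R = 1/(1 − 0.25) = 4/3.
Single-dose peak C₀ = D/Vd = 2600/200 = 13 mg/L.
Steady-state peak Cmax,ss = C₀·R = 13 × 4/3 ≈ 17.333 mg/L.
Steady-state trough Cmin,ss = Cmax,ss·f ≈ 17.333 × 0.25 ≈ 4.333 mg/L.
Trough 4.3 mg/L vs MEC 3 mg/L: adequate.

4.3 mg/L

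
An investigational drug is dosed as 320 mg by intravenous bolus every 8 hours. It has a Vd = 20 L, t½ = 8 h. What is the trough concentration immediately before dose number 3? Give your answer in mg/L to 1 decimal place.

f = (1/2)^(τ/t½) = (1/2)^(8/8) ≈ 0.5000.
C₀ = D/Vd = 320/20 ≈ 16.000 mg/L.
Before the 3rd dose, 2 doses have been given. Superposition: Cmin = C₀·(f + f²).
≈ 16.000 × (0.5000 + 0.2500) ≈ 16.000 × 0.7500 ≈ 12.000 mg/L.

12.0 mg/L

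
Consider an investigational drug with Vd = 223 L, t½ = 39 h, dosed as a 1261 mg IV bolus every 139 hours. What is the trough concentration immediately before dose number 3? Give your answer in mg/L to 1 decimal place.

0.5 mg/L

f = (1/2)^(τ/t½) = (1/2)^(139/39) ≈ 0.0845.
C₀ = D/Vd = 1261/223 ≈ 5.655 mg/L.
Before the 3rd dose, 2 doses have been given. Superposition: Cmin = C₀·(f + f²).
≈ 5.655 × (0.0845 + 0.0071) ≈ 5.655 × 0.0916 ≈ 0.518 mg/L.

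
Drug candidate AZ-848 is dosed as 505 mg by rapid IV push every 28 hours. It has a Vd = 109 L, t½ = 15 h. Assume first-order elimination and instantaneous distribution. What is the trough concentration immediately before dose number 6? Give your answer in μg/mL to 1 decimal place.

f = (1/2)^(τ/t½) = (1/2)^(28/15) ≈ 0.2742.
C₀ = D/Vd = 505/109 ≈ 4.633 μg/mL.
Before the 6th dose, 5 doses have been given. Superposition: Cmin = C₀·(f + f² + … + f^5).
≈ 4.633 × (0.2742 + 0.0752 + 0.0206 + 0.0057 + 0.0016) ≈ 4.633 × 0.3773 ≈ 1.748 μg/mL.

1.7 μg/mL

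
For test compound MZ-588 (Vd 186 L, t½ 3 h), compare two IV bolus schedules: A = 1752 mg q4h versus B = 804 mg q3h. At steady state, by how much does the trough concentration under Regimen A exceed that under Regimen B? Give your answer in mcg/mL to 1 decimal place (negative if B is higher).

Regimen A: f = (1/2)^(4/3) ≈ 0.3969; Cmin,ss = (1752/186)·f/(1−f) ≈ 6.199 mcg/mL.
Regimen B: f = (1/2)^(3/3) ≈ 0.5000; Cmin,ss = (804/186)·f/(1−f) ≈ 4.323 mcg/mL.
Difference ≈ 6.199 − 4.323 ≈ 1.876 mcg/mL.

1.9 mcg/mL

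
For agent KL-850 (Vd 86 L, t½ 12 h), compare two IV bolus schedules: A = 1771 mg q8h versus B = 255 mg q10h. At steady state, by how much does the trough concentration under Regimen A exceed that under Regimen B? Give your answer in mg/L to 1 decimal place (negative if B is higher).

Regimen A: f = (1/2)^(8/12) ≈ 0.6300; Cmin,ss = (1771/86)·f/(1−f) ≈ 35.064 mg/L.
Regimen B: f = (1/2)^(10/12) ≈ 0.5612; Cmin,ss = (255/86)·f/(1−f) ≈ 3.792 mg/L.
Difference ≈ 35.064 − 3.792 ≈ 31.272 mg/L.

31.3 mg/L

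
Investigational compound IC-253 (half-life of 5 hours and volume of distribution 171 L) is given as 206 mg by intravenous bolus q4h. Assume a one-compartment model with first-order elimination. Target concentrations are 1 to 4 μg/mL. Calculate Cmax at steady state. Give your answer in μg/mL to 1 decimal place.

2.8 μg/mL

τ/t½ = 4/5 ≈ 0.8, so fraction remaining f = (1/2)^(4/5) ≈ 0.5743.
At steady state, accumulation factor R = 1/(1 − e^(−kτ)) ≈ 2.3491.
Each bolus raises the concentration by D/Vd = 206/171 ≈ 1.205 μg/mL.
Cmax,ss = C₀/(1 − f) ≈ 1.205/0.4257 ≈ 2.831 μg/mL.
Peak 2.8 μg/mL vs MTC 4 μg/mL: below toxic threshold.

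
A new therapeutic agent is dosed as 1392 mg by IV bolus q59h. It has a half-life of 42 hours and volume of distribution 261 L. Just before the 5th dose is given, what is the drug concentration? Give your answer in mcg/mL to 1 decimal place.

f = (1/2)^(τ/t½) = (1/2)^(59/42) ≈ 0.3777.
C₀ = D/Vd = 1392/261 ≈ 5.333 mcg/mL.
Before the 5th dose, 4 doses have been given. Superposition: Cmin = C₀·(f + f² + … + f^4).
≈ 5.333 × (0.3777 + 0.1427 + 0.0539 + 0.0204) ≈ 5.333 × 0.5947 ≈ 3.172 mcg/mL.

3.2 mcg/mL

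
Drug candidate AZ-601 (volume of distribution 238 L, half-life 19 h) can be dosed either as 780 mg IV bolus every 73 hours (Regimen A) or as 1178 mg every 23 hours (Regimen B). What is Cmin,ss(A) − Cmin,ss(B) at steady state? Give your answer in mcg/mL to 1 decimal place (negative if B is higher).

Regimen A: f = (1/2)^(73/19) ≈ 0.0697; Cmin,ss = (780/238)·f/(1−f) ≈ 0.246 mcg/mL.
Regimen B: f = (1/2)^(23/19) ≈ 0.4321; Cmin,ss = (1178/238)·f/(1−f) ≈ 3.766 mcg/mL.
Difference ≈ 0.246 − 3.766 ≈ -3.520 mcg/mL.

-3.5 mcg/mL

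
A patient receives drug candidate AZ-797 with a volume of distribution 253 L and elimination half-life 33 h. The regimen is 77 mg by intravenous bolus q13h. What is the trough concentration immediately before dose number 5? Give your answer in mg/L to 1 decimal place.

f = (1/2)^(τ/t½) = (1/2)^(13/33) ≈ 0.7610.
C₀ = D/Vd = 77/253 ≈ 0.304 mg/L.
Before the 5th dose, 4 doses have been given. Superposition: Cmin = C₀·(f + f² + … + f^4).
≈ 0.304 × (0.7610 + 0.5791 + 0.4407 + 0.3354) ≈ 0.304 × 2.1162 ≈ 0.643 mg/L.

0.6 mg/L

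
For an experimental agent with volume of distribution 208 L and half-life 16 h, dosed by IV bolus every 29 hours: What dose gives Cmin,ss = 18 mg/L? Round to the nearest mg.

9407 mg

τ/t½ = 29/16 ≈ 1.8125, so f = (1/2)^(29/16) ≈ 0.284697.
Cmin,ss = (D/Vd)·f/(1−f), so D = Cmin,ss·Vd·(1−f)/f.
D = 18 × 208 × (1−f)/f ≈ 18 × 208 × 2.51251 ≈ 9406.84 mg.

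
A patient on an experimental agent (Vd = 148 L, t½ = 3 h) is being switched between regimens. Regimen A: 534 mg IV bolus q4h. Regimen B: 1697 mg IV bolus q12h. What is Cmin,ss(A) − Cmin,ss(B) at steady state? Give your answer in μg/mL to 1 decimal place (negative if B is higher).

1.6 μg/mL

Regimen A: f = (1/2)^(4/3) ≈ 0.3969; Cmin,ss = (534/148)·f/(1−f) ≈ 2.374 μg/mL.
Regimen B: f = (1/2)^(12/3) ≈ 0.0625; Cmin,ss = (1697/148)·f/(1−f) ≈ 0.764 μg/mL.
Difference ≈ 2.374 − 0.764 ≈ 1.610 μg/mL.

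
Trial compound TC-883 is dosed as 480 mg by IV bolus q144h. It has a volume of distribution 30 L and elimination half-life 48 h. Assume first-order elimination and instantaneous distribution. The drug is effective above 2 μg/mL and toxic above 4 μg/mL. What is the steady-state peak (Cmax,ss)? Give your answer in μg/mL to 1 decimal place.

18.3 μg/mL

The dosing interval is 3 half-lives, so f = 2^(−3) = 0.125.
At steady state, R = 1/(1 − 0.125) = 8/7.
Single-dose peak C₀ = D/Vd = 480/30 = 16 μg/mL.
Steady-state peak Cmax,ss = C₀·R = 16 × 8/7 ≈ 18.286 μg/mL.
Peak 18.3 μg/mL vs MTC 4 μg/mL: exceeds toxic threshold.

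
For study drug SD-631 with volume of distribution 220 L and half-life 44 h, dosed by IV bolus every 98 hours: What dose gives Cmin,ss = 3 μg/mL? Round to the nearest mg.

τ/t½ = 98/44 ≈ 2.2273, so f = (1/2)^(98/44) ≈ 0.213562.
Cmin,ss = (D/Vd)·f/(1−f), so D = Cmin,ss·Vd·(1−f)/f.
D = 3 × 220 × (1−f)/f ≈ 3 × 220 × 3.68248 ≈ 2430.44 mg.

2430 mg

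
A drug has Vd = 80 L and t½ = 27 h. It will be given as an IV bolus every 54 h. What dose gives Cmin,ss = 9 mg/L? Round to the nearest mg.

τ/t½ = 54/27 ≈ 2, so f = (1/2)^(54/27) ≈ 0.250000.
Cmin,ss = (D/Vd)·f/(1−f), so D = Cmin,ss·Vd·(1−f)/f.
D = 9 × 80 × (1−f)/f ≈ 9 × 80 × 3.00000 ≈ 2160.00 mg.

2160 mg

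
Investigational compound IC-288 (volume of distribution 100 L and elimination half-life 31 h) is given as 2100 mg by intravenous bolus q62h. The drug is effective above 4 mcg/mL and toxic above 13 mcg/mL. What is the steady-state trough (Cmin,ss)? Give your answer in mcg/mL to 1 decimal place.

τ = 62 h = 2 half-lives, so f = (1/2)^2 = 0.25.
At steady state, R = 1/(1 − 0.25) = 4/3.
Single-dose peak C₀ = D/Vd = 2100/100 = 21 mcg/mL.
Steady-state peak Cmax,ss = C₀·R = 21 × 4/3 ≈ 28.000 mcg/mL.
Steady-state trough Cmin,ss = Cmax,ss·f ≈ 28.000 × 0.25 ≈ 7.000 mcg/mL.
Trough 7.0 mcg/mL vs MEC 4 mcg/mL: adequate.

7.0 mcg/mL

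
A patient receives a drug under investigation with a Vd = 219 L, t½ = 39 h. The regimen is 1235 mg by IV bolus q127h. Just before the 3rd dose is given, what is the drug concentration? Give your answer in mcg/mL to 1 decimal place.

0.7 mcg/mL

f = (1/2)^(τ/t½) = (1/2)^(127/39) ≈ 0.1046.
C₀ = D/Vd = 1235/219 ≈ 5.639 mcg/mL.
Before the 3rd dose, 2 doses have been given. Superposition: Cmin = C₀·(f + f²).
≈ 5.639 × (0.1046 + 0.0109) ≈ 5.639 × 0.1155 ≈ 0.651 mcg/mL.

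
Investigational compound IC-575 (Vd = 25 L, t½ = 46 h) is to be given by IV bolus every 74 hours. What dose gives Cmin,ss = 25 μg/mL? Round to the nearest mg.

τ/t½ = 74/46 ≈ 1.6087, so f = (1/2)^(74/46) ≈ 0.327895.
Cmin,ss = (D/Vd)·f/(1−f), so D = Cmin,ss·Vd·(1−f)/f.
D = 25 × 25 × (1−f)/f ≈ 25 × 25 × 2.04976 ≈ 1281.10 mg.

1281 mg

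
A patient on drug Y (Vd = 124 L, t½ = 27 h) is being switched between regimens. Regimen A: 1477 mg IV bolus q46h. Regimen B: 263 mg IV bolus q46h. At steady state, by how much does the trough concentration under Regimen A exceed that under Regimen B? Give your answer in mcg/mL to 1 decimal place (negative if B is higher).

4.3 mcg/mL

Regimen A: f = (1/2)^(46/27) ≈ 0.3070; Cmin,ss = (1477/124)·f/(1−f) ≈ 5.277 mcg/mL.
Regimen B: f = (1/2)^(46/27) ≈ 0.3070; Cmin,ss = (263/124)·f/(1−f) ≈ 0.940 mcg/mL.
Difference ≈ 5.277 − 0.940 ≈ 4.337 mcg/mL.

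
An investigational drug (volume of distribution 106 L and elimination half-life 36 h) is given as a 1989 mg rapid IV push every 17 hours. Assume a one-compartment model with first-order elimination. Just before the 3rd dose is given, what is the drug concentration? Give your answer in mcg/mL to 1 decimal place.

f = (1/2)^(τ/t½) = (1/2)^(17/36) ≈ 0.7209.
C₀ = D/Vd = 1989/106 ≈ 18.764 mcg/mL.
Before the 3rd dose, 2 doses have been given. Superposition: Cmin = C₀·(f + f²).
≈ 18.764 × (0.7209 + 0.5197) ≈ 18.764 × 1.2406 ≈ 23.279 mcg/mL.

23.3 mcg/mL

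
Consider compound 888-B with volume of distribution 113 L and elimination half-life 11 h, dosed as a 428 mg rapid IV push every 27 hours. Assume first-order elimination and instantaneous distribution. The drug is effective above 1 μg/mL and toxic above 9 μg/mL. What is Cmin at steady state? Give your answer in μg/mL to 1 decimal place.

0.8 μg/mL

k = ln2/t½ = ln2/11 ≈ 0.063013 h⁻¹; fraction remaining f = e^(−kτ) = e^(−0.063013×27) ≈ 0.1824.
Accumulation ratio R = 1/(1 − f) ≈ 1/0.8176 ≈ 1.2231.
Single-dose peak C₀ = D/Vd = 428/113 ≈ 3.788 μg/mL.
Cmax,ss = C₀/(1 − f) ≈ 3.788/0.8176 ≈ 4.633 μg/mL.
Steady-state trough Cmin,ss = Cmax,ss·f ≈ 4.633 × 0.1824 ≈ 0.845 μg/mL.
Trough 0.8 μg/mL vs MEC 1 μg/mL: subtherapeutic.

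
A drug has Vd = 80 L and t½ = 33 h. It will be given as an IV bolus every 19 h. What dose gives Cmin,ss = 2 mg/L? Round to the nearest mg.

τ/t½ = 19/33 ≈ 0.57576, so f = (1/2)^(19/33) ≈ 0.670934.
Cmin,ss = (D/Vd)·f/(1−f), so D = Cmin,ss·Vd·(1−f)/f.
D = 2 × 80 × (1−f)/f ≈ 2 × 80 × 0.49046 ≈ 78.47 mg.

78 mg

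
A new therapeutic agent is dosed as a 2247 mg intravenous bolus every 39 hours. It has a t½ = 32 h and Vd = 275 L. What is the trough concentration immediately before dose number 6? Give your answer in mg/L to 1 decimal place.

f = (1/2)^(τ/t½) = (1/2)^(39/32) ≈ 0.4297.
C₀ = D/Vd = 2247/275 ≈ 8.171 mg/L.
Before the 6th dose, 5 doses have been given. Superposition: Cmin = C₀·(f + f² + … + f^5).
≈ 8.171 × (0.4297 + 0.1846 + 0.0793 + 0.0341 + 0.0146) ≈ 8.171 × 0.7423 ≈ 6.065 mg/L.

6.1 mg/L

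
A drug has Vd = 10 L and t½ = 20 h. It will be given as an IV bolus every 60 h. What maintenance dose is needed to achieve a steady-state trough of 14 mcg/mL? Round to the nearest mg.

980 mg

τ/t½ = 60/20 ≈ 3, so f = (1/2)^(60/20) ≈ 0.125000.
Cmin,ss = (D/Vd)·f/(1−f), so D = Cmin,ss·Vd·(1−f)/f.
D = 14 × 10 × (1−f)/f ≈ 14 × 10 × 7.00000 ≈ 980.00 mg.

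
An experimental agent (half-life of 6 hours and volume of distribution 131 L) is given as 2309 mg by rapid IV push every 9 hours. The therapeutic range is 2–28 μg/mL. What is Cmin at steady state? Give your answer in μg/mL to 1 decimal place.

9.6 μg/mL

Over one 9-h interval, 9/6 ≈ 1.5 half-lives elapse, leaving f ≈ 0.3536 of each dose.
At steady state, accumulation factor R = 1/(1 − e^(−kτ)) ≈ 1.5470.
Single-dose peak C₀ = D/Vd = 2309/131 ≈ 17.626 μg/mL.
Cmax,ss = C₀/(1 − f) ≈ 17.626/0.6464 ≈ 27.268 μg/mL.
One interval later, Cmin,ss = Cmax,ss·e^(−kτ) ≈ 27.268 × 0.3536 ≈ 9.642 μg/mL.
Trough 9.6 μg/mL vs MEC 2 μg/mL: adequate.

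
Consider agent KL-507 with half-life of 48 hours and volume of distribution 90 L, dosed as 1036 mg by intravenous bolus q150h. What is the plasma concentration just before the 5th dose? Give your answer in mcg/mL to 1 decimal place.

f = (1/2)^(τ/t½) = (1/2)^(150/48) ≈ 0.1146.
C₀ = D/Vd = 1036/90 ≈ 11.511 mcg/mL.
Before the 5th dose, 4 doses have been given. Superposition: Cmin = C₀·(f + f² + … + f^4).
≈ 11.511 × (0.1146 + 0.0131 + 0.0015 + 0.0002) ≈ 11.511 × 0.1294 ≈ 1.490 mcg/mL.

1.5 mcg/mL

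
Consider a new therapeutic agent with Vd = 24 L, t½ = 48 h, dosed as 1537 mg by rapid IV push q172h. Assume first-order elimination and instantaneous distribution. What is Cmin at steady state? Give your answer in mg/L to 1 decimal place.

Over one 172-h interval, 172/48 ≈ 3.5833 half-lives elapse, leaving f ≈ 0.0834 of each dose.
Single-dose peak C₀ = D/Vd = 1537/24 ≈ 64.042 mg/L.
Steady-state trough Cmin,ss = C₀·f/(1−f) ≈ 64.042 × 0.0834/0.9166 ≈ 5.827 mg/L.

5.8 mg/L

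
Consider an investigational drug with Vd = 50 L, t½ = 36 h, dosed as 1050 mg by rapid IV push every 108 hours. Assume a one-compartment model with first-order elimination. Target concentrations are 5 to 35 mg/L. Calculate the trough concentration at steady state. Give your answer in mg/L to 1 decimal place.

τ = 108 h = 3 half-lives, so f = (1/2)^3 = 0.125.
Accumulation ratio R = 1/(1 − f) = 1/0.875 = 8/7.
Single-dose peak C₀ = D/Vd = 1050/50 = 21 mg/L.
Steady-state peak Cmax,ss = C₀·R = 21 × 8/7 ≈ 24.000 mg/L.
Steady-state trough Cmin,ss = Cmax,ss·f ≈ 24.000 × 0.125 ≈ 3.000 mg/L.
Trough 3.0 mg/L vs MEC 5 mg/L: subtherapeutic.

3.0 mg/L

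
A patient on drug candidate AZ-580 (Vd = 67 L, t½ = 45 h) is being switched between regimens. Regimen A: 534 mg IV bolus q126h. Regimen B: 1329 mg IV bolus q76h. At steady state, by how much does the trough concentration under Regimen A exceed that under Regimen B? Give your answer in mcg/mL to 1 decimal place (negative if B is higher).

Regimen A: f = (1/2)^(126/45) ≈ 0.1436; Cmin,ss = (534/67)·f/(1−f) ≈ 1.336 mcg/mL.
Regimen B: f = (1/2)^(76/45) ≈ 0.3102; Cmin,ss = (1329/67)·f/(1−f) ≈ 8.920 mcg/mL.
Difference ≈ 1.336 − 8.920 ≈ -7.584 mcg/mL.

-7.6 mcg/mL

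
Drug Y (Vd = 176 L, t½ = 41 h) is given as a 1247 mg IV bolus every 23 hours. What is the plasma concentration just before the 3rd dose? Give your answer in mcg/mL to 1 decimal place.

f = (1/2)^(τ/t½) = (1/2)^(23/41) ≈ 0.6778.
C₀ = D/Vd = 1247/176 ≈ 7.085 mcg/mL.
Before the 3rd dose, 2 doses have been given. Superposition: Cmin = C₀·(f + f²).
≈ 7.085 × (0.6778 + 0.4594) ≈ 7.085 × 1.1372 ≈ 8.057 mcg/mL.

8.1 mcg/mL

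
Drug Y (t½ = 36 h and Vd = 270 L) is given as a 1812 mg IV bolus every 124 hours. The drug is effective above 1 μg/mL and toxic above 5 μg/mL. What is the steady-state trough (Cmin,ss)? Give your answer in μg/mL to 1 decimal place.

τ/t½ = 124/36 ≈ 3.4444, so fraction remaining f = (1/2)^(124/36) ≈ 0.0919.
Single-dose peak C₀ = D/Vd = 1812/270 ≈ 6.711 μg/mL.
Steady-state trough Cmin,ss = C₀·f/(1−f) ≈ 6.711 × 0.0919/0.9081 ≈ 0.679 μg/mL.
Trough 0.7 μg/mL vs MEC 1 μg/mL: subtherapeutic.

0.7 μg/mL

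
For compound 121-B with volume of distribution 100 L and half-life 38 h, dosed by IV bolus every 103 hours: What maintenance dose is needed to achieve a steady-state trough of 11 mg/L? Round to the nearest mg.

6100 mg

τ/t½ = 103/38 ≈ 2.7105, so f = (1/2)^(103/38) ≈ 0.152774.
Cmin,ss = (D/Vd)·f/(1−f), so D = Cmin,ss·Vd·(1−f)/f.
D = 11 × 100 × (1−f)/f ≈ 11 × 100 × 5.54562 ≈ 6100.18 mg.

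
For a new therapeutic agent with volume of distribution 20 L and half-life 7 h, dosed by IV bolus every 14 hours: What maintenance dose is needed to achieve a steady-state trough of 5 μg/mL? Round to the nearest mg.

τ/t½ = 14/7 ≈ 2, so f = (1/2)^(14/7) ≈ 0.250000.
Cmin,ss = (D/Vd)·f/(1−f), so D = Cmin,ss·Vd·(1−f)/f.
D = 5 × 20 × (1−f)/f ≈ 5 × 20 × 3.00000 ≈ 300.00 mg.

300 mg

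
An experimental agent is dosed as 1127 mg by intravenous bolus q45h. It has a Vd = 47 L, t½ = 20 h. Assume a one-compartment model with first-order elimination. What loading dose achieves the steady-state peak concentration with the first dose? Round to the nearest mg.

f = (1/2)^(45/20) ≈ 0.210224; accumulation ratio R = 1/(1−f) ≈ 1.26618.
Loading dose to hit Cmax,ss on first dose: D_load = D_maint·R ≈ 1127 × 1.26618 ≈ 1426.98 mg.

1427 mg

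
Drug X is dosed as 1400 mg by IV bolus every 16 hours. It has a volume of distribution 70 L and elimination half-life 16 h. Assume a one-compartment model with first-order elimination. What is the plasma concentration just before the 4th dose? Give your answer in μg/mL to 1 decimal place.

17.5 μg/mL

f = (1/2)^(τ/t½) = (1/2)^(16/16) ≈ 0.5000.
C₀ = D/Vd = 1400/70 ≈ 20.000 μg/mL.
Before the 4th dose, 3 doses have been given. Superposition: Cmin = C₀·(f + f² + … + f^3).
≈ 20.000 × (0.5000 + 0.2500 + 0.1250) ≈ 20.000 × 0.8750 ≈ 17.500 μg/mL.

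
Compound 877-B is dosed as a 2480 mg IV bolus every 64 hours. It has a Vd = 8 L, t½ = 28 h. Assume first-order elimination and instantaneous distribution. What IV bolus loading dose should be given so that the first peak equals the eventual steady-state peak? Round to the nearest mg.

3120 mg

f = (1/2)^(64/28) ≈ 0.205084; accumulation ratio R = 1/(1−f) ≈ 1.25799.
Loading dose to hit Cmax,ss on first dose: D_load = D_maint·R ≈ 2480 × 1.25799 ≈ 3119.82 mg.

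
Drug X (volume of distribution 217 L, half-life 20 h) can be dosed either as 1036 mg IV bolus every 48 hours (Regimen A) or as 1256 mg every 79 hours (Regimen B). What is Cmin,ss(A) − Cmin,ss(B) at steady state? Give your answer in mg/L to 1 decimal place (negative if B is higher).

0.7 mg/L

Regimen A: f = (1/2)^(48/20) ≈ 0.1895; Cmin,ss = (1036/217)·f/(1−f) ≈ 1.116 mg/L.
Regimen B: f = (1/2)^(79/20) ≈ 0.0647; Cmin,ss = (1256/217)·f/(1−f) ≈ 0.400 mg/L.
Difference ≈ 1.116 − 0.400 ≈ 0.716 mg/L.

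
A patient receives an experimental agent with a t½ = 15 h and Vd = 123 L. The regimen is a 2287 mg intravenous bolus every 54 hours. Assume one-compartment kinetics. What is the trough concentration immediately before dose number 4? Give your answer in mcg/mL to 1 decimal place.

1.7 mcg/mL

f = (1/2)^(τ/t½) = (1/2)^(54/15) ≈ 0.0825.
C₀ = D/Vd = 2287/123 ≈ 18.593 mcg/mL.
Before the 4th dose, 3 doses have been given. Superposition: Cmin = C₀·(f + f² + … + f^3).
≈ 18.593 × (0.0825 + 0.0068 + 0.0006) ≈ 18.593 × 0.0899 ≈ 1.672 mcg/mL.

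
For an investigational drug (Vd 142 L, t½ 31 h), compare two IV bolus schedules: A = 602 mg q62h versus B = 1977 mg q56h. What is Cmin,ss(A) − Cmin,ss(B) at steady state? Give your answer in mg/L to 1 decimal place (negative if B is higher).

Regimen A: f = (1/2)^(62/31) ≈ 0.2500; Cmin,ss = (602/142)·f/(1−f) ≈ 1.413 mg/L.
Regimen B: f = (1/2)^(56/31) ≈ 0.2859; Cmin,ss = (1977/142)·f/(1−f) ≈ 5.574 mg/L.
Difference ≈ 1.413 − 5.574 ≈ -4.161 mg/L.

-4.2 mg/L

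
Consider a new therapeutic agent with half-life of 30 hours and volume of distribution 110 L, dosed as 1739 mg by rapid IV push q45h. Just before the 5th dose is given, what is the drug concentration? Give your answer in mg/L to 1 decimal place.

f = (1/2)^(τ/t½) = (1/2)^(45/30) ≈ 0.3536.
C₀ = D/Vd = 1739/110 ≈ 15.809 mg/L.
Before the 5th dose, 4 doses have been given. Superposition: Cmin = C₀·(f + f² + … + f^4).
≈ 15.809 × (0.3536 + 0.1250 + 0.0442 + 0.0156) ≈ 15.809 × 0.5384 ≈ 8.512 mg/L.

8.5 mg/L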